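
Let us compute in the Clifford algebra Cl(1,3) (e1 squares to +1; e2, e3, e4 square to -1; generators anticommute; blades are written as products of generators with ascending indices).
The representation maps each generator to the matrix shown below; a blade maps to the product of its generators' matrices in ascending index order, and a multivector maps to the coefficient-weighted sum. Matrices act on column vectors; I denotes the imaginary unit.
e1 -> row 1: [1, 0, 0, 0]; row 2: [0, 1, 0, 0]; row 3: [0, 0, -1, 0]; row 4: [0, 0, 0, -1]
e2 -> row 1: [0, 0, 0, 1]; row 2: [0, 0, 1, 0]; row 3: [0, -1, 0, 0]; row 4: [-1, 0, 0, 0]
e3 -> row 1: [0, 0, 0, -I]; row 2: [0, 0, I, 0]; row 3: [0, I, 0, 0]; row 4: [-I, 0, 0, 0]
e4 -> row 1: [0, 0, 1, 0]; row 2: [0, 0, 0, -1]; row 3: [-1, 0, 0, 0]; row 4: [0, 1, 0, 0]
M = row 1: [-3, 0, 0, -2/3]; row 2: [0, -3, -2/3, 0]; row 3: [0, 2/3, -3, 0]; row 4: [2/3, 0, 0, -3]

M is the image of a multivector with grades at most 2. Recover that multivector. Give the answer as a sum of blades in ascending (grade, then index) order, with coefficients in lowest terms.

Method: the blade images are trace-orthogonal — tr(rho(e_A) rho(e_B)^-1) = 4 if A = B and 0 otherwise — and rho(e_A)^-1 = (e_A)^2 * rho(e_A) with (e_A)^2 = +1 or -1, so the coefficient of e_A in the preimage is (e_A)^2 * tr(M rho(e_A))/4.
Nonzero projections over blades of grade <= 2: 1: (1)^2 = +1, tr(M 1) = -12, coefficient -3; e2: (e2)^2 = -1, tr(M rho(e2)) = 8/3, coefficient -2/3. Every other blade of grade <= 2 projects to 0.
Answer: -3 - 2/3*e2


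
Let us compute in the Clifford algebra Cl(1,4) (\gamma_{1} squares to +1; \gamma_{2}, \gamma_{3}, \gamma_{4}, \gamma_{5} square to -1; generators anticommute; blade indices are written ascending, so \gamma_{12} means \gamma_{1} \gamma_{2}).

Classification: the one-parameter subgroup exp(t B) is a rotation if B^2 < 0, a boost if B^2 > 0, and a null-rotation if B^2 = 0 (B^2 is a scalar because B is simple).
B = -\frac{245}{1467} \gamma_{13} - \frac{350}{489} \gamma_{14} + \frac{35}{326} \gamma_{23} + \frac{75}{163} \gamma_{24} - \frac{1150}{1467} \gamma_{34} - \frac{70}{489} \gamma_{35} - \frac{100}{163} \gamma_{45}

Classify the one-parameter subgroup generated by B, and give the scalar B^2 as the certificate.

B^2 term by term: the squares give (-\frac{245}{1467})^2*(\gamma_{13})^2 + (-\frac{350}{489})^2*(\gamma_{14})^2 + (\frac{35}{326})^2*(\gamma_{23})^2 + (\frac{75}{163})^2*(\gamma_{24})^2 + (-\frac{1150}{1467})^2*(\gamma_{34})^2 + (-\frac{70}{489})^2*(\gamma_{35})^2 + (-\frac{100}{163})^2*(\gamma_{45})^2 = \frac{60025}{2152089}*(+1) + \frac{122500}{239121}*(+1) + \frac{1225}{106276}*(-1) + \frac{5625}{26569}*(-1) + \frac{1322500}{2152089}*(-1) + \frac{4900}{239121}*(-1) + \frac{10000}{26569}*(-1) = -\frac{25}{36} (each basis 2-blade squares to minus the product of its generators' squares); cross terms between blades sharing an index anticommute and cancel; the commuting (index-disjoint) pairs give grade-4 terms 2*c*c'*(blade product), which cancel blade by blade — \gamma_{1234}: \frac{12250}{79707} - \frac{12250}{79707} = 0; \gamma_{1345}: \frac{49000}{239121} - \frac{49000}{239121} = 0; \gamma_{2345}: -\frac{3500}{26569} + \frac{3500}{26569} = 0 — confirming B is simple. So B^2 = -\frac{25}{36}.
Answer: rotation, certificate B^2 = -\frac{25}{36}. The scalar -\frac{25}{36} is the complete invariant here: its sign names the subgroup type.


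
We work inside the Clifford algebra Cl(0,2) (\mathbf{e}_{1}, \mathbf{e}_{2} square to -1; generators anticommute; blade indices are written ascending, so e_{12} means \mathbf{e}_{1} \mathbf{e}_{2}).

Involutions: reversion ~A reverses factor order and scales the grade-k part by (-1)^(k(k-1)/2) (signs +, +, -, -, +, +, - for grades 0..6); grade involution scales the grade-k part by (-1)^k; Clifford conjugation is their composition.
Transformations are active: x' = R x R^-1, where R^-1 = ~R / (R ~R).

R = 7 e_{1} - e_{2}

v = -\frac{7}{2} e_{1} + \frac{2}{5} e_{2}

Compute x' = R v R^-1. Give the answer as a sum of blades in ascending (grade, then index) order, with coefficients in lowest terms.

~R = 7 e_{1} - e_{2}, and R ~R = -50, so R^-1 = ~R / (-50).
R v = \frac{249}{10} - \frac{7}{10} e_{12}
Answer: -\frac{434}{125} e_{1} + \frac{149}{250} e_{2}


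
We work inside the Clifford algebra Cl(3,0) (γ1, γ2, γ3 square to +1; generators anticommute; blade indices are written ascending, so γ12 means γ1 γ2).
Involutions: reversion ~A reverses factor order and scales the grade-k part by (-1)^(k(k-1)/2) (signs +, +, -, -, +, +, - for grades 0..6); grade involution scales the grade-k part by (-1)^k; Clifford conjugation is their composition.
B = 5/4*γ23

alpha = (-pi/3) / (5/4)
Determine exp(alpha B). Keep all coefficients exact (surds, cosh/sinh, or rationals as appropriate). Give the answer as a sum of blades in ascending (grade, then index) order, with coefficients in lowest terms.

B^2 = (5/4)^2*(γ23)^2 = 25/16*(-1) = -25/16 (a basis 2-blade squares to minus the product of its generators' squares).
B^2 = -25/16 — a negative square means the series sums to a rotation: l = 5/4, alpha*l = -pi/3, so exp(alpha B) = cos(-pi/3) + (sin(-pi/3)/(5/4))*B = 1/2 + (-2*sqrt(3)/5)*B.
Answer: 1/2 - sqrt(3)/2*γ23


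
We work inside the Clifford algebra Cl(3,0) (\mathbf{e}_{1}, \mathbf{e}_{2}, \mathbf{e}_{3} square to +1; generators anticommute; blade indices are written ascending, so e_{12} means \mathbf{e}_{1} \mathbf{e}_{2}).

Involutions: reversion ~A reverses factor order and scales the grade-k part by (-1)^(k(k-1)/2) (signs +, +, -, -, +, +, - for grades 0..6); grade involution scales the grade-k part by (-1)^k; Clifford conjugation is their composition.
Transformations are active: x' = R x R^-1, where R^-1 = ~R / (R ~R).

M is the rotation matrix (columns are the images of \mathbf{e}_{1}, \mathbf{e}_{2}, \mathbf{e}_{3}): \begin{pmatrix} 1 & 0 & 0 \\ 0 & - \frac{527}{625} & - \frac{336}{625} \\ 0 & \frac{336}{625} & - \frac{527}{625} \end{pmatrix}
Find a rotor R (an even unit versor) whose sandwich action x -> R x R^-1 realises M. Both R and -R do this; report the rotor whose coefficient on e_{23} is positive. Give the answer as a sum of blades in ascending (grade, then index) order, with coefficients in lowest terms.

Method: write R = a + b12*e_{12} + b13*e_{13} + b23*e_{23} with a^2 + b12^2 + b13^2 + b23^2 = 1 (so R^-1 = ~R). Expanding the columns R e_j ~R gives tr M = 4a^2 - 1 and, from the antisymmetric part, M21 - M12 = -4a*b12, M13 - M31 = 4a*b13, M32 - M23 = -4a*b23.
Here tr M = -\frac{429}{625}, so a^2 = (1 + tr M)/4 = \frac{49}{625} and a = ±\frac{7}{25}. Taking a = \frac{7}{25}: M21 - M12 = 0, M13 - M31 = 0, M32 - M23 = \frac{672}{625}, giving b12 = 0, b13 = 0, b23 = -\frac{24}{25}, i.e. R = \frac{7}{25} - \frac{24}{25} e_{23}.
Its e_{23} coefficient is negative, so report the other preimage -R.
Answer: -\frac{7}{25} + \frac{24}{25} e_{23}. Sheet selection: the two-to-one cover makes ±R indistinguishable at the matrix level (trace -\frac{429}{625}), so uniqueness comes from the required sign on e_{23}.


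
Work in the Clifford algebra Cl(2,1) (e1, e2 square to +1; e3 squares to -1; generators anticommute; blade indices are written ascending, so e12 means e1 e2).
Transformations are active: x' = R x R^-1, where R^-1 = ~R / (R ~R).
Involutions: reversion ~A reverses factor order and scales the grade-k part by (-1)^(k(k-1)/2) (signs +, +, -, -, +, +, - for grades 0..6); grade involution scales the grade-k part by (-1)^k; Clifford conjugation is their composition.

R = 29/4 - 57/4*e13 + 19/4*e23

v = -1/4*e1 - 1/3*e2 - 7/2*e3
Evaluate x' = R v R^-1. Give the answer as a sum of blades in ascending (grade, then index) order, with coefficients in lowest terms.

~R = 29/4 + 57/4*e13 - 19/4*e23, and R ~R = -2769/16, so R^-1 = ~R / (-2769/16).
R v = -827/16*e1 + 341/24*e2 - 1313/48*e3 - 95/16*e123
Answer: 3625/852*e1 - 2345/1278*e2 + 3701/639*e3


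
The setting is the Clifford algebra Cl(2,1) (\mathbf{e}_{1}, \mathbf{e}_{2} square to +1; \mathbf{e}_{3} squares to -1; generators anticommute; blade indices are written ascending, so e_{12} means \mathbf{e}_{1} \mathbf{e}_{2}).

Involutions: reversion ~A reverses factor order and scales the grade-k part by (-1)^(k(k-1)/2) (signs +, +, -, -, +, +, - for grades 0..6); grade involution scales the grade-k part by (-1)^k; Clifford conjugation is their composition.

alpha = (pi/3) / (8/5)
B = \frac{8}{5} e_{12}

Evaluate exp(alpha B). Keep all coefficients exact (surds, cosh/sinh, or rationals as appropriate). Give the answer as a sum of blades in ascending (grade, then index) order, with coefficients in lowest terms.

B^2 = (\frac{8}{5})^2*(e_{12})^2 = \frac{64}{25}*(-1) = -\frac{64}{25} (a basis 2-blade squares to minus the product of its generators' squares).
B^2 = -\frac{64}{25} — a negative square means the series sums to a rotation: l = \frac{8}{5}, alpha*l = \frac{\pi}{3}, so exp(alpha B) = cos(\frac{\pi}{3}) + (sin(\frac{\pi}{3})/(\frac{8}{5}))*B = \frac{1}{2} + (\frac{5 \sqrt{3}}{16})*B.
Answer: \frac{1}{2} + \frac{\sqrt{3}}{2} e_{12}


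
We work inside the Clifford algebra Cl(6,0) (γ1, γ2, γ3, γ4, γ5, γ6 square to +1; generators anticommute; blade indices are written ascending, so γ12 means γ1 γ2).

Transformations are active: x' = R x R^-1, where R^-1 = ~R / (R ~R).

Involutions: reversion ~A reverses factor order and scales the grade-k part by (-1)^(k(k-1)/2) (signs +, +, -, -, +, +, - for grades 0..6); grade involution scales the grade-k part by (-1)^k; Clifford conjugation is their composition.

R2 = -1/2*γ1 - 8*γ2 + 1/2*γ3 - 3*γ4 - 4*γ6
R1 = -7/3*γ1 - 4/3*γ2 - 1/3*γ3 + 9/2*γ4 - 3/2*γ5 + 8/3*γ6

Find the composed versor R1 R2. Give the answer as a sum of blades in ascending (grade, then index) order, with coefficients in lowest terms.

Distribute over the terms of R2 (each basis-blade product reordered to ascending indices, repeated generators contracted through their squares):
R1 (-1/2*γ1) = 7/6 - 2/3*γ12 - 1/6*γ13 + 9/4*γ14 - 3/4*γ15 + 4/3*γ16
R1 (-8*γ2) = 32/3 + 56/3*γ12 - 8/3*γ23 + 36*γ24 - 12*γ25 + 64/3*γ26
R1 (1/2*γ3) = -1/6 - 7/6*γ13 - 2/3*γ23 - 9/4*γ34 + 3/4*γ35 - 4/3*γ36
R1 (-3*γ4) = -27/2 + 7*γ14 + 4*γ24 + γ34 - 9/2*γ45 + 8*γ46
R1 (-4*γ6) = -32/3 + 28/3*γ16 + 16/3*γ26 + 4/3*γ36 - 18*γ46 + 6*γ56
Summing the partial products and collecting blades:
Answer: -25/2 + 18*γ12 - 4/3*γ13 + 37/4*γ14 - 3/4*γ15 + 32/3*γ16 - 10/3*γ23 + 40*γ24 - 12*γ25 + 80/3*γ26 - 5/4*γ34 + 3/4*γ35 - 9/2*γ45 - 10*γ46 + 6*γ56


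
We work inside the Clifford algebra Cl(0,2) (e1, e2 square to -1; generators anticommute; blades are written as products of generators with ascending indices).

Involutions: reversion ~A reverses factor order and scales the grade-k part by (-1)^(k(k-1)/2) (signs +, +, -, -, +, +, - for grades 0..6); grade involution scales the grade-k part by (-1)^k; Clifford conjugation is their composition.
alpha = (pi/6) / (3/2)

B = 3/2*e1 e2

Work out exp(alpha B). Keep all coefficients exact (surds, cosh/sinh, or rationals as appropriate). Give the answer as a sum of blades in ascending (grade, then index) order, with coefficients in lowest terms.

B^2 = (3/2)^2*(e1 e2)^2 = 9/4*(-1) = -9/4 (a basis 2-blade squares to minus the product of its generators' squares).
B^2 = -9/4 — B^2 < 0, so the exponential closes trigonometrically: l = 3/2, alpha*l = pi/6, so exp(alpha B) = cos(pi/6) + (sin(pi/6)/(3/2))*B = sqrt(3)/2 + (1/3)*B.
Answer: sqrt(3)/2 + 1/2*e1 e2


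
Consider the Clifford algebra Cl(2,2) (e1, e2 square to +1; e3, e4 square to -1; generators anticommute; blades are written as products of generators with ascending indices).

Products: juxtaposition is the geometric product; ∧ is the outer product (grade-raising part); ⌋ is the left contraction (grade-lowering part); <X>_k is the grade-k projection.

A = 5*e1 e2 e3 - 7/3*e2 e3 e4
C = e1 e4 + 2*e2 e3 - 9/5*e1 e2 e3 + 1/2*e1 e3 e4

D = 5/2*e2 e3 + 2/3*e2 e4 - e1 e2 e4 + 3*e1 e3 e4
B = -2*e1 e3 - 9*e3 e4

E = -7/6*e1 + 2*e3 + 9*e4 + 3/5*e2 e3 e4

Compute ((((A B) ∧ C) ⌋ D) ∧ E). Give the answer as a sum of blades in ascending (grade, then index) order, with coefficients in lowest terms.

step 1: -11*e2 + 121/3*e1 e2 e4
step 2: 11*e1 e2 e4 + 11/2*e1 e2 e3 e4
step 3: -11
step 4: 77/6*e1 - 22*e3 - 99*e4 - 33/5*e2 e3 e4
Answer: 77/6*e1 - 22*e3 - 99*e4 - 33/5*e2 e3 e4


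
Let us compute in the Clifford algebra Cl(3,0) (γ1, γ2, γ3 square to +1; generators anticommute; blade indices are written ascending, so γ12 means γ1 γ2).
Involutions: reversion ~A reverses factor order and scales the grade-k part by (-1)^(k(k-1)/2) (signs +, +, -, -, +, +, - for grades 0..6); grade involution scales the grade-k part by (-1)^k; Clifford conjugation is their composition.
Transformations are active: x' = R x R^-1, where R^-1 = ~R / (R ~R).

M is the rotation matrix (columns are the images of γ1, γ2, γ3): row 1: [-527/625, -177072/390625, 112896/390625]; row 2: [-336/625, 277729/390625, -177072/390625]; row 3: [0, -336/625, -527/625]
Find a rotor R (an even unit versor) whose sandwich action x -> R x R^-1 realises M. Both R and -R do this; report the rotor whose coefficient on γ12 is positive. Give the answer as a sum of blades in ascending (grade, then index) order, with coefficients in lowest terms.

Method: write R = a + b12*γ12 + b13*γ13 + b23*γ23 with a^2 + b12^2 + b13^2 + b23^2 = 1 (so R^-1 = ~R). Expanding the columns R e_j ~R gives tr M = 4a^2 - 1 and, from the antisymmetric part, M21 - M12 = -4a*b12, M13 - M31 = 4a*b13, M32 - M23 = -4a*b23.
Here tr M = -381021/390625, so a^2 = (1 + tr M)/4 = 2401/390625 and a = ±49/625. Taking a = 49/625: M21 - M12 = -32928/390625, M13 - M31 = 112896/390625, M32 - M23 = -32928/390625, giving b12 = 168/625, b13 = 576/625, b23 = 168/625, i.e. R = 49/625 + 168/625*γ12 + 576/625*γ13 + 168/625*γ23.
Its γ12 coefficient is already positive.
Answer: 49/625 + 168/625*γ12 + 576/625*γ13 + 168/625*γ23. Key observation: the double cover Spin(3) -> SO(3) sends R and -R to the same matrix (trace -381021/390625 here), so the stated sign of the γ12 coefficient is what selects one sheet.


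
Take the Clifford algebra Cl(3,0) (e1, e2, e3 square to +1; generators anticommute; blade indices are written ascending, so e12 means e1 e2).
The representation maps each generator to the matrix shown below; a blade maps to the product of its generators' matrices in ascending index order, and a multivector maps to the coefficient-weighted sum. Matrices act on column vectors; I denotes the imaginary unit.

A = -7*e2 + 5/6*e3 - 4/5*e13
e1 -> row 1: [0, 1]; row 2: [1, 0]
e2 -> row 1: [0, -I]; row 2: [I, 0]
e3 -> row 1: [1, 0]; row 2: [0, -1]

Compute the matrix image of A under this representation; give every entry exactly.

Bivector images (products of the table entries): rho(e13) = rho(e1)rho(e3) = row 1: [0, -1]; row 2: [1, 0].
M = (-7)*rho(e2) + (5/6)*rho(e3) + (-4/5)*rho(e13), summed entrywise:
Answer: row 1: [5/6, 4/5 + 7*I]; row 2: [-4/5 - 7*I, -5/6]


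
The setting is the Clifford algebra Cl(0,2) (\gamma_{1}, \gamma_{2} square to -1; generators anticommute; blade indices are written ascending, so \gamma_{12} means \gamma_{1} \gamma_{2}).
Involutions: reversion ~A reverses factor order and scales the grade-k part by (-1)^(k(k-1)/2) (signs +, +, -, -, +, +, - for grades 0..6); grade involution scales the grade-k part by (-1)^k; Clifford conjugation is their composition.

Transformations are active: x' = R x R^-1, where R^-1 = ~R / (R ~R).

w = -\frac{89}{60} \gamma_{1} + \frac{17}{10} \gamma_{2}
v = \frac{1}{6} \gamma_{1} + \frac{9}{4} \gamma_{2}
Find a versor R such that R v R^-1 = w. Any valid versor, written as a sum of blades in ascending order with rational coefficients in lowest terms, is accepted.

Since q(v) = q(w) = -\frac{733}{144}, the sum R = v + w = -\frac{79}{60} \gamma_{1} + \frac{79}{20} \gamma_{2} does the job whenever invertible.
Answer: -\frac{79}{60} \gamma_{1} + \frac{79}{20} \gamma_{2}


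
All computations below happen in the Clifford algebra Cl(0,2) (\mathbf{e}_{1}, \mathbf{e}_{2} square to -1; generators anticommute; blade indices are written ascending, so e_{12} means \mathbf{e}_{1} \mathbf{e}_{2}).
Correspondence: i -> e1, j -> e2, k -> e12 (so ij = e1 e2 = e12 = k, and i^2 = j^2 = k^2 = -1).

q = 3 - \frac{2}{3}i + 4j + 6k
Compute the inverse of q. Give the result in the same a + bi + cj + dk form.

In blades: q = 3 - \frac{2}{3} e_{1} + 4 e_{2} + 6 e_{12}.
With qbar = 3 + \frac{2}{3} e_{1} - 4 e_{2} - 6 e_{12} (scalar fixed, mapped units negated), q qbar = \frac{553}{9} (the sum of squared coefficients), so q^-1 = qbar / (\frac{553}{9}) = \frac{27}{553} + \frac{6}{553} e_{1} - \frac{36}{553} e_{2} - \frac{54}{553} e_{12}; translating back:
Answer: \frac{27}{553} + \frac{6}{553}i - \frac{36}{553}j - \frac{54}{553}k


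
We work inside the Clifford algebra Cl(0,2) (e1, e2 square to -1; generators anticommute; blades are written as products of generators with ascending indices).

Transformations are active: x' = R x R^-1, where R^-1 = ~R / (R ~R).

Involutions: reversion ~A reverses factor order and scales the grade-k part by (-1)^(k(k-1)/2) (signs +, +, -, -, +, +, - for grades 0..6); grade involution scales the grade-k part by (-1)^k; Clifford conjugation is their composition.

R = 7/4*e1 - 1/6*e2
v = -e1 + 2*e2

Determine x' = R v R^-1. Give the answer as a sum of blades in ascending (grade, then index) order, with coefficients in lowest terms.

~R = 7/4*e1 - 1/6*e2, and R ~R = -445/144, so R^-1 = ~R / (-445/144).
R v = 25/12 + 10/3*e1 e2
Answer: -121/89*e1 - 158/89*e2


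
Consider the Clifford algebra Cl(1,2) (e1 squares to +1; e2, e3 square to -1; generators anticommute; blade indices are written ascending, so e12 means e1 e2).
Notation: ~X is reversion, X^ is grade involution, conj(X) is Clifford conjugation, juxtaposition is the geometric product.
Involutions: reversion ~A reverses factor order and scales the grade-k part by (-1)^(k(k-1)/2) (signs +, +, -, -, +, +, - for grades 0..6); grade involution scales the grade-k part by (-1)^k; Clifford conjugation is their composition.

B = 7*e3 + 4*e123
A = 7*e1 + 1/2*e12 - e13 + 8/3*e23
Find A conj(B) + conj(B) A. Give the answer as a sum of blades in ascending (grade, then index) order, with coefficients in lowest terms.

first term: -53/3*e1 + 68/3*e2 + 2*e3 - 49*e13 + 28*e23 - 7/2*e123
second term: -11/3*e1 - 44/3*e2 + 2*e3 + 49*e13 + 28*e23 - 7/2*e123
Answer: -64/3*e1 + 8*e2 + 4*e3 + 56*e23 - 7*e123


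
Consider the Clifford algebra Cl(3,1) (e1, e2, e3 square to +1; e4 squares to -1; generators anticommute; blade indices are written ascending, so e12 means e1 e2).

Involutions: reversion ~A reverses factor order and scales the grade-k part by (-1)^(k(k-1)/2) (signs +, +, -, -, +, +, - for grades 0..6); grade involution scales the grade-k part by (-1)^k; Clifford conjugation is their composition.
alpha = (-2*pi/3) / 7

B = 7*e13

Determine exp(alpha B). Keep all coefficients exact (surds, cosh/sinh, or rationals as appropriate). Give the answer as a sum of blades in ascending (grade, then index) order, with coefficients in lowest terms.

B^2 = (7)^2*(e13)^2 = 49*(-1) = -49 (a basis 2-blade squares to minus the product of its generators' squares).
B^2 = -49 — B^2 < 0, so the exponential closes trigonometrically: l = 7, alpha*l = -2*pi/3, so exp(alpha B) = cos(-2*pi/3) + (sin(-2*pi/3)/7)*B = -1/2 + (-sqrt(3)/14)*B.
Answer: -1/2 - sqrt(3)/2*e13


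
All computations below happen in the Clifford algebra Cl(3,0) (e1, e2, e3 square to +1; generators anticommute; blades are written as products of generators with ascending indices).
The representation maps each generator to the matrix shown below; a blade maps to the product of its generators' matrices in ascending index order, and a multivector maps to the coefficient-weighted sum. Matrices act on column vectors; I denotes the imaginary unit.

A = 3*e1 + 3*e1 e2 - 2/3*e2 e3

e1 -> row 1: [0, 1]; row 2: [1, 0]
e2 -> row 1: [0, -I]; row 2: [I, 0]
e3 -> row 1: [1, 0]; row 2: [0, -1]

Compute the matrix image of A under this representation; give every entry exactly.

Bivector images (products of the table entries): rho(e1 e2) = rho(e1)rho(e2) = row 1: [I, 0]; row 2: [0, -I]; rho(e2 e3) = rho(e2)rho(e3) = row 1: [0, I]; row 2: [I, 0].
M = (3)*rho(e1) + (3)*rho(e1 e2) + (-2/3)*rho(e2 e3), summed entrywise:
Answer: row 1: [3*I, 3 - 2*I/3]; row 2: [3 - 2*I/3, -3*I]


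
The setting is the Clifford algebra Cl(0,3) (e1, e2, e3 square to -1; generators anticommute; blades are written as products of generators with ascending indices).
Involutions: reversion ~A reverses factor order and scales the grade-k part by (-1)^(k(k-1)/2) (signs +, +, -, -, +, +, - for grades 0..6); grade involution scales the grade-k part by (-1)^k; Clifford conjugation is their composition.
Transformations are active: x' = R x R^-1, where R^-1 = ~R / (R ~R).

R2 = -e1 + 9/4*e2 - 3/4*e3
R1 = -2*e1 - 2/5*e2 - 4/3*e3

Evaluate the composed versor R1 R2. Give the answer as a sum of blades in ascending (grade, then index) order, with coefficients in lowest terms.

Distribute over the terms of R1 (each basis-blade product reordered to ascending indices, repeated generators contracted through their squares):
(-2*e1) R2 = -2 - 9/2*e1 e2 + 3/2*e1 e3
(-2/5*e2) R2 = 9/10 - 2/5*e1 e2 + 3/10*e2 e3
(-4/3*e3) R2 = -1 - 4/3*e1 e3 + 3*e2 e3
Summing the partial products and collecting blades:
Answer: -21/10 - 49/10*e1 e2 + 1/6*e1 e3 + 33/10*e2 e3


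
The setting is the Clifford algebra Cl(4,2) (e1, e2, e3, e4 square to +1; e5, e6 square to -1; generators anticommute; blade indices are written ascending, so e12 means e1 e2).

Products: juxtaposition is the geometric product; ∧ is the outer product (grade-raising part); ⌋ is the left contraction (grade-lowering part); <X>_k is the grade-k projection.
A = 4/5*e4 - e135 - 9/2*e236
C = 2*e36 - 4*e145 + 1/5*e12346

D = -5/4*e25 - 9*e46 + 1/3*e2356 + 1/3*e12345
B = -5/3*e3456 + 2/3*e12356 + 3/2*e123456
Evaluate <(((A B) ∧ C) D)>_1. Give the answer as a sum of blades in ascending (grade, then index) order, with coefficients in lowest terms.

step 1: -3*e15 - 2/3*e26 + 27/4*e145 - 5/3*e146 + 15/2*e245 + 3/2*e246 + 4/3*e356 - 6/5*e12356 - 8/15*e123456
step 2: 6*e1356 + 8/3*e12456 + 27/2*e13456 + 15*e23456
step 3: 5*e4 + 2*e12 + 5*e16 - 9/2*e26 + 8/9*e36 + 9/2*e124 + 24*e125 - 8/9*e134 + 243/2*e135 + 10/3*e146 + 135*e235 + 2*e246 - 75/4*e346 + 15/2*e1236 + 54*e1345 - 135/8*e12346
step 4: 5*e4
Answer: 5*e4


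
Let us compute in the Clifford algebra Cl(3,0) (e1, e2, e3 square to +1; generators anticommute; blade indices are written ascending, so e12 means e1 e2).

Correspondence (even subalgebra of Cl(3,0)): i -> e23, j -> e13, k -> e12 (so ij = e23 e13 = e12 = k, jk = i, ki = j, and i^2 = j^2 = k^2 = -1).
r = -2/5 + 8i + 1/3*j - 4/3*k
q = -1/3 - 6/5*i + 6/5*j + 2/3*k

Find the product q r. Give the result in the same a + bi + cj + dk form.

In blades: q = -1/3 + 2/3*e12 + 6/5*e13 - 6/5*e23, r = -2/5 - 4/3*e12 + 1/3*e13 + 8*e23.
Distribute q over r term by term (generator squares from the signature, products reordered to ascending indices): (-1/3)*r = 2/15 + 4/9*e12 - 1/9*e13 - 8/3*e23; (2/3*e12)*r = 8/9 - 4/15*e12 + 16/3*e13 - 2/9*e23; (6/5*e13)*r = -2/5 - 48/5*e12 - 12/25*e13 - 8/5*e23; (-6/5*e23)*r = 48/5 - 2/5*e12 - 8/5*e13 + 12/25*e23.
Sum: 92/9 - 442/45*e12 + 707/225*e13 - 902/225*e23; translating back through the correspondence:
Answer: 92/9 - 902/225*i + 707/225*j - 442/45*k


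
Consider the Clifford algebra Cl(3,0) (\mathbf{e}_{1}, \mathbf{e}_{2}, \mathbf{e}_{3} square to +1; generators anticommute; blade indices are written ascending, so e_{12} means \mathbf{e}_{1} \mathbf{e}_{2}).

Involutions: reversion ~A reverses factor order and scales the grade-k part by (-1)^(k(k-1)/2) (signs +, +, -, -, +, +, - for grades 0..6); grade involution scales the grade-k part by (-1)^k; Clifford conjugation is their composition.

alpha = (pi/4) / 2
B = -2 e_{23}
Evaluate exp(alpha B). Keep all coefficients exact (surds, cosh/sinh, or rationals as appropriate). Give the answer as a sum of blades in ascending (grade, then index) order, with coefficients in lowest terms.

B^2 = (-2)^2*(e_{23})^2 = 4*(-1) = -4 (a basis 2-blade squares to minus the product of its generators' squares).
B^2 = -4 — the negative square puts this in the circular regime; l = 2, alpha*l = \frac{\pi}{4}, so exp(alpha B) = cos(\frac{\pi}{4}) + (sin(\frac{\pi}{4})/2)*B = \frac{\sqrt{2}}{2} + (\frac{\sqrt{2}}{4})*B.
Answer: \frac{\sqrt{2}}{2} - \frac{\sqrt{2}}{2} e_{23}


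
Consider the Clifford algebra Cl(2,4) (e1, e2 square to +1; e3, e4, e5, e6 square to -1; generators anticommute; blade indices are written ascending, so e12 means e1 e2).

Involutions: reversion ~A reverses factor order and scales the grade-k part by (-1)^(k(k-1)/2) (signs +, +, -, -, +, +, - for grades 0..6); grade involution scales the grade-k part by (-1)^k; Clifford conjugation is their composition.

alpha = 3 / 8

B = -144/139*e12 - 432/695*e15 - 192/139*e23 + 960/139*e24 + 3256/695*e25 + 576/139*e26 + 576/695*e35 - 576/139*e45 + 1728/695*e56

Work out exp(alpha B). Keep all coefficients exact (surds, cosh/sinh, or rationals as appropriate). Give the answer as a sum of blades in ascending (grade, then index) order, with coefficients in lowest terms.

B^2 term by term: the squares give (-144/139)^2*(e12)^2 + (-432/695)^2*(e15)^2 + (-192/139)^2*(e23)^2 + (960/139)^2*(e24)^2 + (3256/695)^2*(e25)^2 + (576/139)^2*(e26)^2 + (576/695)^2*(e35)^2 + (-576/139)^2*(e45)^2 + (1728/695)^2*(e56)^2 = 20736/19321*(-1) + 186624/483025*(+1) + 36864/19321*(+1) + 921600/19321*(+1) + 10601536/483025*(+1) + 331776/19321*(+1) + 331776/483025*(-1) + 331776/19321*(-1) + 2985984/483025*(-1) = 64 (each basis 2-blade squares to minus the product of its generators' squares); cross terms between blades sharing an index anticommute and cancel; the commuting (index-disjoint) pairs give grade-4 terms 2*c*c'*(blade product), which cancel blade by blade — e1235: -165888/96605 + 165888/96605 = 0; e1245: 165888/19321 - 165888/19321 = 0; e1256: -497664/96605 + 497664/96605 = 0; e2345: 221184/19321 - 221184/19321 = 0; e2356: -663552/96605 + 663552/96605 = 0; e2456: 663552/19321 - 663552/19321 = 0 — confirming B is simple. So B^2 = 64.
B^2 = 64 — the series telescopes hyperbolically here: l = 8, alpha*l = 3, so exp(alpha B) = cosh(3) + (sinh(3)/8)*B = cosh(3) + (sinh(3)/8)*B.
Answer: cosh(3) - 18*sinh(3)/139*e12 - 54*sinh(3)/695*e15 - 24*sinh(3)/139*e23 + 120*sinh(3)/139*e24 + 407*sinh(3)/695*e25 + 72*sinh(3)/139*e26 + 72*sinh(3)/695*e35 - 72*sinh(3)/139*e45 + 216*sinh(3)/695*e56


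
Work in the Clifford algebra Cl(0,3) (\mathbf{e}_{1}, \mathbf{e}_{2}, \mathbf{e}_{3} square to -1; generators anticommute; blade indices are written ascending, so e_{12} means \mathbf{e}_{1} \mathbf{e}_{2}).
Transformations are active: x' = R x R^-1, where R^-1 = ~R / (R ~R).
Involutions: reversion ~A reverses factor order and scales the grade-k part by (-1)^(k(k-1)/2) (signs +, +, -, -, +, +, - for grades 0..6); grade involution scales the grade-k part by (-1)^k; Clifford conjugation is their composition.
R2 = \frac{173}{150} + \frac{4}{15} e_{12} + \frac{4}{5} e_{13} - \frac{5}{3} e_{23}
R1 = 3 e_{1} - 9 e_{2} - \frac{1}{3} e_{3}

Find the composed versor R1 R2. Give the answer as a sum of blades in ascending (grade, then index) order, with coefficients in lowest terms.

Distribute over the terms of R1 (each basis-blade product reordered to ascending indices, repeated generators contracted through their squares):
(3 e_{1}) R2 = \frac{173}{50} e_{1} - \frac{4}{5} e_{2} - \frac{12}{5} e_{3} - 5 e_{123}
(-9 e_{2}) R2 = -\frac{12}{5} e_{1} - \frac{519}{50} e_{2} - 15 e_{3} + \frac{36}{5} e_{123}
(-\frac{1}{3} e_{3}) R2 = -\frac{4}{15} e_{1} + \frac{5}{9} e_{2} - \frac{173}{450} e_{3} - \frac{4}{45} e_{123}
Summing the partial products and collecting blades:
Answer: \frac{119}{150} e_{1} - \frac{4781}{450} e_{2} - \frac{8003}{450} e_{3} + \frac{19}{9} e_{123}


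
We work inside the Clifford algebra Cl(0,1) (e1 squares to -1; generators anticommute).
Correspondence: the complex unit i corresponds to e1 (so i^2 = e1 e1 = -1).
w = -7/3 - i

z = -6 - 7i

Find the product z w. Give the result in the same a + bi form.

In blades: z = -6 - 7*e1, w = -7/3 - e1.
Distribute z over w term by term (generator squares from the signature, products reordered to ascending indices): (-6)*w = 14 + 6*e1; (-7*e1)*w = -7 + 49/3*e1.
Sum: 7 + 67/3*e1; translating back through the correspondence:
Answer: 7 + 67/3*i


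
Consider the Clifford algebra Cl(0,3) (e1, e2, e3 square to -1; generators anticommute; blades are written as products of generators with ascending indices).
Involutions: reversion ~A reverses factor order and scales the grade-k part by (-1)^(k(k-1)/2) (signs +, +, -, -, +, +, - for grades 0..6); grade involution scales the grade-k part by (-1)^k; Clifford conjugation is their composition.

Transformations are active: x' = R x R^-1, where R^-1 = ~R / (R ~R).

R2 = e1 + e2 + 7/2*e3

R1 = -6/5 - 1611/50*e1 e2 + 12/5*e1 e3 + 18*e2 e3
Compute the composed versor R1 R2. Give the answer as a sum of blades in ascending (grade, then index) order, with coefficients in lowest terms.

Distribute over the terms of R2 (each basis-blade product reordered to ascending indices, repeated generators contracted through their squares):
R1 (e1) = -6/5*e1 - 1611/50*e2 + 12/5*e3 + 18*e1 e2 e3
R1 (e2) = 1611/50*e1 - 6/5*e2 + 18*e3 - 12/5*e1 e2 e3
R1 (7/2*e3) = -42/5*e1 - 63*e2 - 21/5*e3 - 11277/100*e1 e2 e3
Summing the partial products and collecting blades:
Answer: 1131/50*e1 - 4821/50*e2 + 81/5*e3 - 9717/100*e1 e2 e3


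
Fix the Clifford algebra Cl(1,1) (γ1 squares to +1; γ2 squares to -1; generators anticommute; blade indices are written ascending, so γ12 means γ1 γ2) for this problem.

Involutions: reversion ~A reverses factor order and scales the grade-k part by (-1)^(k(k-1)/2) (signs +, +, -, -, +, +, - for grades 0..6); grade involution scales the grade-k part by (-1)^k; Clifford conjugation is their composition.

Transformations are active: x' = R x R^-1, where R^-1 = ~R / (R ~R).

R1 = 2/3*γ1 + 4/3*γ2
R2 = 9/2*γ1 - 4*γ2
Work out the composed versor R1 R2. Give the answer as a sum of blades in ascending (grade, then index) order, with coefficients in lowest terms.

Distribute over the terms of R1 (each basis-blade product reordered to ascending indices, repeated generators contracted through their squares):
(2/3*γ1) R2 = 3 - 8/3*γ12
(4/3*γ2) R2 = 16/3 - 6*γ12
Summing the partial products and collecting blades:
Answer: 25/3 - 26/3*γ12


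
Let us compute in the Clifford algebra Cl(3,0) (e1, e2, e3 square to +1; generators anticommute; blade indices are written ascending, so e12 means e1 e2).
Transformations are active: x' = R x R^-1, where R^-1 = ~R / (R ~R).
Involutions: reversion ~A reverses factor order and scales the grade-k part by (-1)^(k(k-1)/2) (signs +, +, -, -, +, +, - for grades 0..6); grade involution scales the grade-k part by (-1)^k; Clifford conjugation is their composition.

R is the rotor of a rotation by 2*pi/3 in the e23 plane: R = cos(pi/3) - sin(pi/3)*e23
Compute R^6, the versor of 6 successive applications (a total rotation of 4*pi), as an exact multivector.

Half-angle bookkeeping: 6 applications in e23 add up to rotor phase 6*pi/3 = 2*pi, so R^6 = cos(2*pi) - sin(2*pi)*e23.
cos(2*pi) = 1 and sin(2*pi) = 0, so R^6 = 1. The total rotation 4*pi is 2 full turns, so every vector returns to itself, yet the rotor is +1, back on the identity sheet (an even number of 2*pi turns).
Answer: 1


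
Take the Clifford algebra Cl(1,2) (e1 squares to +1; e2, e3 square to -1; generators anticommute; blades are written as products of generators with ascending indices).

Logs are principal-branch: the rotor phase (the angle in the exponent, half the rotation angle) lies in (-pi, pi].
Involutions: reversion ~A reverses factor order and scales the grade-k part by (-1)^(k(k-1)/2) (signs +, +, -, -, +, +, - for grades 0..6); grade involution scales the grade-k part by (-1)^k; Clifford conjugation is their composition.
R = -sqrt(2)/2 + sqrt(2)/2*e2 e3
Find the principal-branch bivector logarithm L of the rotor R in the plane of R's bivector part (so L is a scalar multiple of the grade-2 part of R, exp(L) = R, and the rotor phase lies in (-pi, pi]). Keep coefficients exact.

The scalar part of R is -sqrt(2)/2, and that scalar determines the rotor phase on the principal branch; recovering the unit plane as bivector-part over sine of the phase gives L = phase * plane.
Concretely: cos(phase) = -sqrt(2)/2 gives phase = ±3*pi/4, and since phase/sin(phase) is even the sign is immaterial: L = (phase/sin(phase)) * <R>_2 = (3*sqrt(2)*pi/4) * <R>_2.
Answer: 3*pi/4*e2 e3


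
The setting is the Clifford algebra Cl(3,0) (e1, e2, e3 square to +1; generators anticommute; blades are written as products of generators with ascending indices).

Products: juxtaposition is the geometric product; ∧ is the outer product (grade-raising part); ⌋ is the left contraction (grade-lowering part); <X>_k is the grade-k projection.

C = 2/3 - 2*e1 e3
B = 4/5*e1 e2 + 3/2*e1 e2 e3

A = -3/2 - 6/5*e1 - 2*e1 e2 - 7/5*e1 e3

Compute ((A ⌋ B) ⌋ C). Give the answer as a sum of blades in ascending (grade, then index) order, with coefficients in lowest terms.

step 1: 8/5 - 153/50*e2 + 3*e3 - 6/5*e1 e2 - 9/5*e2 e3 - 9/4*e1 e2 e3
step 2: 16/15 + 6*e1 - 16/5*e1 e3
Answer: 16/15 + 6*e1 - 16/5*e1 e3


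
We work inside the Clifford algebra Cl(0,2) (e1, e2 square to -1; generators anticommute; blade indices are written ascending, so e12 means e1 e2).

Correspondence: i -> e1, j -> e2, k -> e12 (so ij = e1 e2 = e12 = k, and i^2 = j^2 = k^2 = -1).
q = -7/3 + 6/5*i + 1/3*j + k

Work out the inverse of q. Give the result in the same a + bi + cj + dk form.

In blades: q = -7/3 + 6/5*e1 + 1/3*e2 + e12.
With qbar = -7/3 - 6/5*e1 - 1/3*e2 - e12 (scalar fixed, mapped units negated), q qbar = 1799/225 (the sum of squared coefficients), so q^-1 = qbar / (1799/225) = -75/257 - 270/1799*e1 - 75/1799*e2 - 225/1799*e12; translating back:
Answer: -75/257 - 270/1799*i - 75/1799*j - 225/1799*k


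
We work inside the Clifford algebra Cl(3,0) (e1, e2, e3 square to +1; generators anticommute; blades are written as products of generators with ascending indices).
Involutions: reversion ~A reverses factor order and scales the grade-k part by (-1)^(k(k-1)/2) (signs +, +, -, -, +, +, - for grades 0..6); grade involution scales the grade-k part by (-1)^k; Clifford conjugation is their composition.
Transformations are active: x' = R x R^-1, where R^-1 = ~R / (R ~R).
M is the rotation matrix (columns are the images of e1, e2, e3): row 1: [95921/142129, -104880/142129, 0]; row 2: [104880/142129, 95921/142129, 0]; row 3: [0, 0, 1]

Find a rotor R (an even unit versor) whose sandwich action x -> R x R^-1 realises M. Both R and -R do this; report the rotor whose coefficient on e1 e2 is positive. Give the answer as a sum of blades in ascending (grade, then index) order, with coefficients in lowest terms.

Method: write R = a + b12*e1 e2 + b13*e1 e3 + b23*e2 e3 with a^2 + b12^2 + b13^2 + b23^2 = 1 (so R^-1 = ~R). Expanding the columns R e_j ~R gives tr M = 4a^2 - 1 and, from the antisymmetric part, M21 - M12 = -4a*b12, M13 - M31 = 4a*b13, M32 - M23 = -4a*b23.
Here tr M = 333971/142129, so a^2 = (1 + tr M)/4 = 119025/142129 and a = ±345/377. Taking a = 345/377: M21 - M12 = 209760/142129, M13 - M31 = 0, M32 - M23 = 0, giving b12 = -152/377, b13 = 0, b23 = 0, i.e. R = 345/377 - 152/377*e1 e2.
Its e1 e2 coefficient is negative, so report the other preimage -R.
Answer: -345/377 + 152/377*e1 e2. Sheet selection: the two-to-one cover makes ±R indistinguishable at the matrix level (trace 333971/142129), so uniqueness comes from the required sign on e1 e2.


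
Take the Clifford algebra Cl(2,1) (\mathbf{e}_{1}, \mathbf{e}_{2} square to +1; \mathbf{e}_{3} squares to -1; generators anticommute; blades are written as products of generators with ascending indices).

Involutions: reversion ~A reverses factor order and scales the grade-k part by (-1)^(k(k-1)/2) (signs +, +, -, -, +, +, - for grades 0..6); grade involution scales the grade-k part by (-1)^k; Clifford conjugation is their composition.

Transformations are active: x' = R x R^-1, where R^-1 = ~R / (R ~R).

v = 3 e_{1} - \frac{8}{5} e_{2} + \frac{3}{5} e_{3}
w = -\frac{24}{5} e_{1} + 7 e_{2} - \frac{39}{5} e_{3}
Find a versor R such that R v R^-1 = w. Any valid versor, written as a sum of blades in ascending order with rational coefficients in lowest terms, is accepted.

The midline construction: v and w both square to \frac{56}{5}, so reflecting in their sum -\frac{9}{5} e_{1} + \frac{27}{5} e_{2} - \frac{36}{5} e_{3} exchanges them.
Answer: -\frac{9}{5} e_{1} + \frac{27}{5} e_{2} - \frac{36}{5} e_{3}


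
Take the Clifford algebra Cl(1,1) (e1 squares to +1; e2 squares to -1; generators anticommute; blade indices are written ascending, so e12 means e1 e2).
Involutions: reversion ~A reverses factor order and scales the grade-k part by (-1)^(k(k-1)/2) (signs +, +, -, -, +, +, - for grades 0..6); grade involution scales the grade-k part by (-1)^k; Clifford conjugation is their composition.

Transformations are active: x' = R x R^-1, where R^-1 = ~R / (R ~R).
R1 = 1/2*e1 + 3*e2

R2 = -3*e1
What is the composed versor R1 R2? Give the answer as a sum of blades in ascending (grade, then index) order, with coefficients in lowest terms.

Distribute over the terms of R2 (each basis-blade product reordered to ascending indices, repeated generators contracted through their squares):
R1 (-3*e1) = -3/2 + 9*e12
Answer: -3/2 + 9*e12


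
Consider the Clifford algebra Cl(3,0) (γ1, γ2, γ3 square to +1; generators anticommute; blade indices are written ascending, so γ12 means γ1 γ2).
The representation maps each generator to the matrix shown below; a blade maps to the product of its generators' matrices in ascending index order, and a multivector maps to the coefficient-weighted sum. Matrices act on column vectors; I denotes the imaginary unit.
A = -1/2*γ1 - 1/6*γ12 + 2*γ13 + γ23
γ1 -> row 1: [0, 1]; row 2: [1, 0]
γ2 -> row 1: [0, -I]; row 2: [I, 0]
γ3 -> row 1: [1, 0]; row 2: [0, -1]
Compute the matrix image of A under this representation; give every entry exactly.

Bivector images (products of the table entries): rho(γ12) = rho(γ1)rho(γ2) = row 1: [I, 0]; row 2: [0, -I]; rho(γ13) = rho(γ1)rho(γ3) = row 1: [0, -1]; row 2: [1, 0]; rho(γ23) = rho(γ2)rho(γ3) = row 1: [0, I]; row 2: [I, 0].
M = (-1/2)*rho(γ1) + (-1/6)*rho(γ12) + (2)*rho(γ13) + (1)*rho(γ23), summed entrywise:
Answer: row 1: [-I/6, -5/2 + I]; row 2: [3/2 + I, I/6]


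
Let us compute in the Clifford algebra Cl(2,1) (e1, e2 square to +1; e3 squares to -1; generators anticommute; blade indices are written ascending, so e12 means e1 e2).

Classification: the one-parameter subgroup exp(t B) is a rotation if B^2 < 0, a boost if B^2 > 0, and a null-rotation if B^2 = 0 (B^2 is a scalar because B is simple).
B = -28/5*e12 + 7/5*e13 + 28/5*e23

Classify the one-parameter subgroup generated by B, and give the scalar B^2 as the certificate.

B^2 term by term: the squares give (-28/5)^2*(e12)^2 + (7/5)^2*(e13)^2 + (28/5)^2*(e23)^2 = 784/25*(-1) + 49/25*(+1) + 784/25*(+1) = 49/25 (each basis 2-blade squares to minus the product of its generators' squares); cross terms between blades sharing an index anticommute and cancel. So B^2 = 49/25.
Answer: boost, certificate B^2 = 49/25. Key observation: B^2 = 49/25 is a conjugation invariant, so its sign decides the class regardless of the surface form of B.


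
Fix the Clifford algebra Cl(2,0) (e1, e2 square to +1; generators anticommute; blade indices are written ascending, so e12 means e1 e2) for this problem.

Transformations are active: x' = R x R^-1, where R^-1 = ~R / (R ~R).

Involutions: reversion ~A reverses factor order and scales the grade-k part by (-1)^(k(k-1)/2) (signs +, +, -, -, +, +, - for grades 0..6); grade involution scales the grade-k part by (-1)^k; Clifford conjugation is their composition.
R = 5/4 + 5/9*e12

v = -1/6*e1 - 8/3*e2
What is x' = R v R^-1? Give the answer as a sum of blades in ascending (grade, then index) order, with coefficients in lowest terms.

~R = 5/4 - 5/9*e12, and R ~R = 2425/1296, so R^-1 = ~R / (2425/1296).
R v = -365/216*e1 - 175/54*e2
Answer: -1217/582*e1 - 484/291*e2
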